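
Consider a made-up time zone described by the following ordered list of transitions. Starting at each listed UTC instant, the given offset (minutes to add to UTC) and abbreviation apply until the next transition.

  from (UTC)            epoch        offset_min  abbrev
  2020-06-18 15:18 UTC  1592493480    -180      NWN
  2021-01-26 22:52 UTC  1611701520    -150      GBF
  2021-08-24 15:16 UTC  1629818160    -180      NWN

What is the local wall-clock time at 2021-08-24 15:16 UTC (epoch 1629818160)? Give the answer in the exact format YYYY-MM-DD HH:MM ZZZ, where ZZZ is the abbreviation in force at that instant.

Query: 2021-08-24 15:16 UTC
Rule 3/3 (NWN, -03:00): 2021-08-24 15:16 UTC ≤ query < +∞
15·60 + 16 - 180 = 736 min
736 = 0·1440 + 736; 736 = 12·60 + 16 → 12:16, same day
→ 2021-08-24 12:16 NWN

2021-08-24 12:16 NWN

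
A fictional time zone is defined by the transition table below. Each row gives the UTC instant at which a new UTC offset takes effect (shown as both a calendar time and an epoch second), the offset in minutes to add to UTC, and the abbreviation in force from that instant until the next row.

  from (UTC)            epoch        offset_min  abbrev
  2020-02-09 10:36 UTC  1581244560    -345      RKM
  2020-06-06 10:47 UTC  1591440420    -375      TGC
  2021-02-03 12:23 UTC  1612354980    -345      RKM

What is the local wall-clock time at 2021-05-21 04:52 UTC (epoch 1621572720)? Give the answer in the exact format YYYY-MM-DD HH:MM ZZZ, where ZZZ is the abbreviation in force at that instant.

Query: 2021-05-21 04:52 UTC
Rule 3/3 (RKM, -05:45): 2021-02-03 12:23 UTC ≤ query < +∞
4·60 + 52 - 345 = -53 min
-53 = -1·1440 + 1387; 1387 = 23·60 + 7 → 23:07, 2021-05-21 - 1 day = 2021-05-20
→ 2021-05-20 23:07 RKM

2021-05-20 23:07 RKM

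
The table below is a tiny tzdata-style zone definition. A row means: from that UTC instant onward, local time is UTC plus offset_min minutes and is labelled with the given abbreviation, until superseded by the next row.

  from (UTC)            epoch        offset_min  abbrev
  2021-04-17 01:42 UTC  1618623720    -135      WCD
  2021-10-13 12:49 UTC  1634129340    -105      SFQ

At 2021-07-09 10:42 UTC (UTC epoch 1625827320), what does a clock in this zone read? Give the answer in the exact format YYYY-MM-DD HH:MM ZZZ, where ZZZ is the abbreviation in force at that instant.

2021-07-09 08:27 WCD

Query: 2021-07-09 10:42 UTC
Rule 1/2 (WCD, -02:15): 2021-04-17 01:42 UTC ≤ query < 2021-10-13 12:49 UTC
10·60 + 42 - 135 = 507 min
507 = 0·1440 + 507; 507 = 8·60 + 27 → 08:27, same day
→ 2021-07-09 08:27 WCD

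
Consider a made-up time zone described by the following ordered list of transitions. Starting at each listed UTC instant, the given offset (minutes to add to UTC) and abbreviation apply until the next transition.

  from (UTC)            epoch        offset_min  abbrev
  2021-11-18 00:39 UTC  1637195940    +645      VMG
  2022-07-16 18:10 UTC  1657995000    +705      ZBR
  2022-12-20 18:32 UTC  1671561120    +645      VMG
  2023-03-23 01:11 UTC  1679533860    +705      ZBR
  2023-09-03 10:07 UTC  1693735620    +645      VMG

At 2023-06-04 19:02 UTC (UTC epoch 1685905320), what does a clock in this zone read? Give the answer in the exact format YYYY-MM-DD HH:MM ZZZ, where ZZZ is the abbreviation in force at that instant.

Query: 2023-06-04 19:02 UTC
Rule 4/5 (ZBR, +11:45): 2023-03-23 01:11 UTC ≤ query < 2023-09-03 10:07 UTC
19·60 + 2 + 705 = 1847 min
1847 = 1·1440 + 407; 407 = 6·60 + 47 → 06:47, 2023-06-04 + 1 day = 2023-06-05
→ 2023-06-05 06:47 ZBR

2023-06-05 06:47 ZBR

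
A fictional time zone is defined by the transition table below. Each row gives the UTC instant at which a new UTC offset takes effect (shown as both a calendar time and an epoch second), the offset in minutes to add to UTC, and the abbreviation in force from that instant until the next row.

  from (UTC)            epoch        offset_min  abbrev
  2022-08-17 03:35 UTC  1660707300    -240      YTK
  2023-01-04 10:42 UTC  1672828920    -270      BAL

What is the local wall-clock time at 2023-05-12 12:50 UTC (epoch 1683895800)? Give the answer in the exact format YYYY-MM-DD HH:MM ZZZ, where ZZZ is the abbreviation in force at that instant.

Query: 2023-05-12 12:50 UTC
Rule 2/2 (BAL, -04:30): 2023-01-04 10:42 UTC ≤ query < +∞
12·60 + 50 - 270 = 500 min
500 = 0·1440 + 500; 500 = 8·60 + 20 → 08:20, same day
→ 2023-05-12 08:20 BAL

2023-05-12 08:20 BAL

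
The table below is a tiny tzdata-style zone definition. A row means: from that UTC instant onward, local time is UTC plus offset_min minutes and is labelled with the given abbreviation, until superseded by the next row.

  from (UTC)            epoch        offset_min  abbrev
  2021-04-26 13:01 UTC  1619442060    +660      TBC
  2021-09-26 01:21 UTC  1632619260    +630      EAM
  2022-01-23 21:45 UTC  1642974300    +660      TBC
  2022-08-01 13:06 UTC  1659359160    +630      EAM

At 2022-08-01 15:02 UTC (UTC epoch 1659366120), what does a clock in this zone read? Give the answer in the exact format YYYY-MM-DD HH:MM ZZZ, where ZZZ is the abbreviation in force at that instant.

2022-08-02 01:32 EAM

Query: 2022-08-01 15:02 UTC
Rule 4/4 (EAM, +10:30): 2022-08-01 13:06 UTC ≤ query < +∞
15·60 + 2 + 630 = 1532 min
1532 = 1·1440 + 92; 92 = 1·60 + 32 → 01:32, 2022-08-01 + 1 day = 2022-08-02
→ 2022-08-02 01:32 EAM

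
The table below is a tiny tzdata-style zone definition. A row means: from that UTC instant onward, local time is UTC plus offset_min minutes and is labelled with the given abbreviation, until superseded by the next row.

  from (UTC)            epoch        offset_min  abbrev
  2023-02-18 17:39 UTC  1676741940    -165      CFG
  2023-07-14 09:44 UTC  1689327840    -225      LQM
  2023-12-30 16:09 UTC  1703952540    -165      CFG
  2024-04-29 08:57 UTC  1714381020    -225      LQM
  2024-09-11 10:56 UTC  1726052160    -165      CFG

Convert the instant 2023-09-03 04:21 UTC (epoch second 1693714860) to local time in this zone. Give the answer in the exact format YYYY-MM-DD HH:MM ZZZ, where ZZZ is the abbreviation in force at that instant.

Query: 2023-09-03 04:21 UTC
Rule 2/5 (LQM, -03:45): 2023-07-14 09:44 UTC ≤ query < 2023-12-30 16:09 UTC
4·60 + 21 - 225 = 36 min
36 = 0·1440 + 36; 36 = 0·60 + 36 → 00:36, same day
→ 2023-09-03 00:36 LQM

2023-09-03 00:36 LQM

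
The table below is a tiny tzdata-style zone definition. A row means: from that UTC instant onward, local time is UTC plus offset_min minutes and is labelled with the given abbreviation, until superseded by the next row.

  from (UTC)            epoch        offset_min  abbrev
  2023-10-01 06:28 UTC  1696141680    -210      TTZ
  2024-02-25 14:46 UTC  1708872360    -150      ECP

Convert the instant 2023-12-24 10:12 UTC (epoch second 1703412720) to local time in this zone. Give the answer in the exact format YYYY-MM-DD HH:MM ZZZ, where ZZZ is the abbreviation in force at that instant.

Query: 2023-12-24 10:12 UTC
Rule 1/2 (TTZ, -03:30): 2023-10-01 06:28 UTC ≤ query < 2024-02-25 14:46 UTC
10·60 + 12 - 210 = 402 min
402 = 0·1440 + 402; 402 = 6·60 + 42 → 06:42, same day
→ 2023-12-24 06:42 TTZ

2023-12-24 06:42 TTZ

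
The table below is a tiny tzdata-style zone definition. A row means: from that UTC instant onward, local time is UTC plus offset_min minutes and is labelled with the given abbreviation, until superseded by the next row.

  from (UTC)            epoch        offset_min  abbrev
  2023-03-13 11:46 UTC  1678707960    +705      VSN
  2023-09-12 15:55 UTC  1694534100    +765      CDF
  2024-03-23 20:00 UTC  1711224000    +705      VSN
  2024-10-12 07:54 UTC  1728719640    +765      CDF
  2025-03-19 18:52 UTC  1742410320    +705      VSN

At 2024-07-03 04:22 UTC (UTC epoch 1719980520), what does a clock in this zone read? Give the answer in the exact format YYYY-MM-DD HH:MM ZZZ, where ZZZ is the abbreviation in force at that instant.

2024-07-03 16:07 VSN

Query: 2024-07-03 04:22 UTC
Rule 3/5 (VSN, +11:45): 2024-03-23 20:00 UTC ≤ query < 2024-10-12 07:54 UTC
4·60 + 22 + 705 = 967 min
967 = 0·1440 + 967; 967 = 16·60 + 7 → 16:07, same day
→ 2024-07-03 16:07 VSN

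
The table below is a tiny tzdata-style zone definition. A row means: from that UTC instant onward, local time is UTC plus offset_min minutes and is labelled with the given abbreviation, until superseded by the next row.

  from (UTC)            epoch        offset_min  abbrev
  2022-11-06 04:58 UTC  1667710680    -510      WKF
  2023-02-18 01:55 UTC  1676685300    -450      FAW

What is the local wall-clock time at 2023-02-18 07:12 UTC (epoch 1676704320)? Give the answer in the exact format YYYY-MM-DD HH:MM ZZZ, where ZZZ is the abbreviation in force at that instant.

2023-02-17 23:42 FAW

Query: 2023-02-18 07:12 UTC
Rule 2/2 (FAW, -07:30): 2023-02-18 01:55 UTC ≤ query < +∞
7·60 + 12 - 450 = -18 min
-18 = -1·1440 + 1422; 1422 = 23·60 + 42 → 23:42, 2023-02-18 - 1 day = 2023-02-17
→ 2023-02-17 23:42 FAW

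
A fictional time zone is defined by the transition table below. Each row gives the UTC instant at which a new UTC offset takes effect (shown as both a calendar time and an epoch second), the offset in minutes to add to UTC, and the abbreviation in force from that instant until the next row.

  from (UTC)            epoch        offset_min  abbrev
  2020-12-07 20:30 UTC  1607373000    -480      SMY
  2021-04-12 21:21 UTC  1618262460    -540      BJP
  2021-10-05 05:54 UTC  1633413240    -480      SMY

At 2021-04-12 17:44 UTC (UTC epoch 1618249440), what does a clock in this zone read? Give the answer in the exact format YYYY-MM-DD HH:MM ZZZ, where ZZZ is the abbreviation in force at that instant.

Query: 2021-04-12 17:44 UTC
Rule 1/3 (SMY, -08:00): 2020-12-07 20:30 UTC ≤ query < 2021-04-12 21:21 UTC
17·60 + 44 - 480 = 584 min
584 = 0·1440 + 584; 584 = 9·60 + 44 → 09:44, same day
→ 2021-04-12 09:44 SMY

2021-04-12 09:44 SMY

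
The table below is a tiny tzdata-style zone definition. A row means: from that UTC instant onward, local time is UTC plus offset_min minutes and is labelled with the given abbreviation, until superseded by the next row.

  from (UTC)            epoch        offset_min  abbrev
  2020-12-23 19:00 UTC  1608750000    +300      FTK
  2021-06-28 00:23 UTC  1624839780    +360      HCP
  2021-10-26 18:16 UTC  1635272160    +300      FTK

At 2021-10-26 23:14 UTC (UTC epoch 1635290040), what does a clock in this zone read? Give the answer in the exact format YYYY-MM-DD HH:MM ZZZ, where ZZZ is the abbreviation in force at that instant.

Query: 2021-10-26 23:14 UTC
Rule 3/3 (FTK, +05:00): 2021-10-26 18:16 UTC ≤ query < +∞
23·60 + 14 + 300 = 1694 min
1694 = 1·1440 + 254; 254 = 4·60 + 14 → 04:14, 2021-10-26 + 1 day = 2021-10-27
→ 2021-10-27 04:14 FTK

2021-10-27 04:14 FTK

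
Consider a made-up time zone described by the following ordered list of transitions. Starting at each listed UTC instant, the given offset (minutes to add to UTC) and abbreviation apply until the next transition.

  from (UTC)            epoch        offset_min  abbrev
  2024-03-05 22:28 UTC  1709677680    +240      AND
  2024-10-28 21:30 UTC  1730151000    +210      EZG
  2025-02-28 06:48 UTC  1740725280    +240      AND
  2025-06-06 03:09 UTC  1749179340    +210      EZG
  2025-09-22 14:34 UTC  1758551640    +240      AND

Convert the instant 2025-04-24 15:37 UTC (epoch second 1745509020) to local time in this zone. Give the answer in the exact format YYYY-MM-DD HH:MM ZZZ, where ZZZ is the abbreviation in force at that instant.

Query: 2025-04-24 15:37 UTC
Rule 3/5 (AND, +04:00): 2025-02-28 06:48 UTC ≤ query < 2025-06-06 03:09 UTC
15·60 + 37 + 240 = 1177 min
1177 = 0·1440 + 1177; 1177 = 19·60 + 37 → 19:37, same day
→ 2025-04-24 19:37 AND

2025-04-24 19:37 AND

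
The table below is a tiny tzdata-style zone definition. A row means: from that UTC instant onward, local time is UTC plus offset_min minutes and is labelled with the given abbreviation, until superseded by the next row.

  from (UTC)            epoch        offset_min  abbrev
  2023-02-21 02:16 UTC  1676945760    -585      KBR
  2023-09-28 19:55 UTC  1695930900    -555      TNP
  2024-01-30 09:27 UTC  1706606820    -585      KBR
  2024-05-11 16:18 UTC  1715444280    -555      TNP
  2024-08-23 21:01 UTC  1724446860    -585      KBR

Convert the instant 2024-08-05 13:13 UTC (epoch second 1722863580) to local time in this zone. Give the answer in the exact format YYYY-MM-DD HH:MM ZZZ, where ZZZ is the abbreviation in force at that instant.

2024-08-05 03:58 TNP

Query: 2024-08-05 13:13 UTC
Rule 4/5 (TNP, -09:15): 2024-05-11 16:18 UTC ≤ query < 2024-08-23 21:01 UTC
13·60 + 13 - 555 = 238 min
238 = 0·1440 + 238; 238 = 3·60 + 58 → 03:58, same day
→ 2024-08-05 03:58 TNP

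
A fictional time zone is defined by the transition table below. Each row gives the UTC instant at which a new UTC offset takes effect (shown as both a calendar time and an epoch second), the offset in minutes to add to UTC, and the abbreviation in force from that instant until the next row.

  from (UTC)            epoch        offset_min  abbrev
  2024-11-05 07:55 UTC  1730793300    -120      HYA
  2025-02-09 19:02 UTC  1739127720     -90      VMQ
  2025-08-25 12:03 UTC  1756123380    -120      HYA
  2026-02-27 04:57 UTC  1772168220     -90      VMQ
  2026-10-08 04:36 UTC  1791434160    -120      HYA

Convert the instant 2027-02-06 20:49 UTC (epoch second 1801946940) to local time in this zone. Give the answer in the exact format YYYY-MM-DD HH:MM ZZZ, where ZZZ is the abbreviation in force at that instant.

2027-02-06 18:49 HYA

Query: 2027-02-06 20:49 UTC
Rule 5/5 (HYA, -02:00): 2026-10-08 04:36 UTC ≤ query < +∞
20·60 + 49 - 120 = 1129 min
1129 = 0·1440 + 1129; 1129 = 18·60 + 49 → 18:49, same day
→ 2027-02-06 18:49 HYA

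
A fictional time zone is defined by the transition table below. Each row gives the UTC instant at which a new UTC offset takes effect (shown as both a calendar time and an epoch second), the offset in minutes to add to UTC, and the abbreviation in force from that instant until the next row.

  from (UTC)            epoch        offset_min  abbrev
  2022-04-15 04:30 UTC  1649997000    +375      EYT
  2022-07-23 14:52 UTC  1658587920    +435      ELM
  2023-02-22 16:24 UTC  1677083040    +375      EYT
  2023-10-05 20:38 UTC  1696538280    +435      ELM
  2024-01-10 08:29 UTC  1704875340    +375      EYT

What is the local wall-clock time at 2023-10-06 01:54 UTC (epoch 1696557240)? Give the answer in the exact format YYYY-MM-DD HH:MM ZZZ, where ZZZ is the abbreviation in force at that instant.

2023-10-06 09:09 ELM

Query: 2023-10-06 01:54 UTC
Rule 4/5 (ELM, +07:15): 2023-10-05 20:38 UTC ≤ query < 2024-01-10 08:29 UTC
1·60 + 54 + 435 = 549 min
549 = 0·1440 + 549; 549 = 9·60 + 9 → 09:09, same day
→ 2023-10-06 09:09 ELM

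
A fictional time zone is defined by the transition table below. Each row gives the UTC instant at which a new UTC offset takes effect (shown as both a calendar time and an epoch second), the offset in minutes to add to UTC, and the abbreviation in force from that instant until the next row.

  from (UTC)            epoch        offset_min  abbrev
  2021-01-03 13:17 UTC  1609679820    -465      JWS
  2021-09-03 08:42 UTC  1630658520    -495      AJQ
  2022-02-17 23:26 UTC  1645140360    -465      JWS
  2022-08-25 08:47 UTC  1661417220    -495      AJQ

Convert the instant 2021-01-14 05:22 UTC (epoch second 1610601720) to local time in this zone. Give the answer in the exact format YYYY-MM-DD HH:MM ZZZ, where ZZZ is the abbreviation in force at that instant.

2021-01-13 21:37 JWS

Query: 2021-01-14 05:22 UTC
Rule 1/4 (JWS, -07:45): 2021-01-03 13:17 UTC ≤ query < 2021-09-03 08:42 UTC
5·60 + 22 - 465 = -143 min
-143 = -1·1440 + 1297; 1297 = 21·60 + 37 → 21:37, 2021-01-14 - 1 day = 2021-01-13
→ 2021-01-13 21:37 JWS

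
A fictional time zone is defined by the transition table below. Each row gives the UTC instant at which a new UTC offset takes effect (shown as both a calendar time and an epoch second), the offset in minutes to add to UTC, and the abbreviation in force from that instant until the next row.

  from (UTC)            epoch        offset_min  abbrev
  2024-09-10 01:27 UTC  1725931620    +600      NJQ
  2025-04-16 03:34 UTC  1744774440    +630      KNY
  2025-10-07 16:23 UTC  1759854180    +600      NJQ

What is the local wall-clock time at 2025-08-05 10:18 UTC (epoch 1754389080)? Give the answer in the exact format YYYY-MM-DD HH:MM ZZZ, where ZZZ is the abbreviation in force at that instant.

Query: 2025-08-05 10:18 UTC
Rule 2/3 (KNY, +10:30): 2025-04-16 03:34 UTC ≤ query < 2025-10-07 16:23 UTC
10·60 + 18 + 630 = 1248 min
1248 = 0·1440 + 1248; 1248 = 20·60 + 48 → 20:48, same day
→ 2025-08-05 20:48 KNY

2025-08-05 20:48 KNY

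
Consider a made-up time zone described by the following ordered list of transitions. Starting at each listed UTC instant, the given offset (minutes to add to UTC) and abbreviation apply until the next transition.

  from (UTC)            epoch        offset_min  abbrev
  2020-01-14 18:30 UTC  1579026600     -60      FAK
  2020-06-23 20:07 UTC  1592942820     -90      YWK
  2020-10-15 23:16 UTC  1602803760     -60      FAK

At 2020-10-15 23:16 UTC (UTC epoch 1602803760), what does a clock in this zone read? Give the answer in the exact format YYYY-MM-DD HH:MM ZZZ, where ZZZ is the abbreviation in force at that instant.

2020-10-15 22:16 FAK

Query: 2020-10-15 23:16 UTC
Rule 3/3 (FAK, -01:00): 2020-10-15 23:16 UTC ≤ query < +∞
23·60 + 16 - 60 = 1336 min
1336 = 0·1440 + 1336; 1336 = 22·60 + 16 → 22:16, same day
→ 2020-10-15 22:16 FAK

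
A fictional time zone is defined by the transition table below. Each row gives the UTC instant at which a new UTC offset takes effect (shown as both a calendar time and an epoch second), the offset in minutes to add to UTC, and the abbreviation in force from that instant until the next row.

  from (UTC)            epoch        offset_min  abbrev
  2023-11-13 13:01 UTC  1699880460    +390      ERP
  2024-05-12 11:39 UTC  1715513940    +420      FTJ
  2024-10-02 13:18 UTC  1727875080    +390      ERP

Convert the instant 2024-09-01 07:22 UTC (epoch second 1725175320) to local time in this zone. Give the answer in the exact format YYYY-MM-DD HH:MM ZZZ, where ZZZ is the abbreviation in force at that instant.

2024-09-01 14:22 FTJ

Query: 2024-09-01 07:22 UTC
Rule 2/3 (FTJ, +07:00): 2024-05-12 11:39 UTC ≤ query < 2024-10-02 13:18 UTC
7·60 + 22 + 420 = 862 min
862 = 0·1440 + 862; 862 = 14·60 + 22 → 14:22, same day
→ 2024-09-01 14:22 FTJ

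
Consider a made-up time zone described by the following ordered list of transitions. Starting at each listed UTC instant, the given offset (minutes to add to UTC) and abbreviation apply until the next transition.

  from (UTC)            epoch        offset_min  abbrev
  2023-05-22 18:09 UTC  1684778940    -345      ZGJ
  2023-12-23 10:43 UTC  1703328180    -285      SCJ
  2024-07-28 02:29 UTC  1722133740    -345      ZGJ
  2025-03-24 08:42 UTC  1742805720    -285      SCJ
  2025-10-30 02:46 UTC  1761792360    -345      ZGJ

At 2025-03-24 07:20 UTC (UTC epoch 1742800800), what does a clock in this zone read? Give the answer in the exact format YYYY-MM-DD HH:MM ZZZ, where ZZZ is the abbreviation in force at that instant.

2025-03-24 01:35 ZGJ

Query: 2025-03-24 07:20 UTC
Rule 3/5 (ZGJ, -05:45): 2024-07-28 02:29 UTC ≤ query < 2025-03-24 08:42 UTC
7·60 + 20 - 345 = 95 min
95 = 0·1440 + 95; 95 = 1·60 + 35 → 01:35, same day
→ 2025-03-24 01:35 ZGJ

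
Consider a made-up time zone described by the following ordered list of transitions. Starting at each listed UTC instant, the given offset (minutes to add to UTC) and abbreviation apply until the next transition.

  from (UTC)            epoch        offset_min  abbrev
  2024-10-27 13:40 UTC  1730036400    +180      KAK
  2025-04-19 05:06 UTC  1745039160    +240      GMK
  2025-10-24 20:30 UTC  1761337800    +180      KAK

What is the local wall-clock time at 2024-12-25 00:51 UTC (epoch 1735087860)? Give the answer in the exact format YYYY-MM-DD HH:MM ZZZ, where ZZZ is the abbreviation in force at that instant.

2024-12-25 03:51 KAK

Query: 2024-12-25 00:51 UTC
Rule 1/3 (KAK, +03:00): 2024-10-27 13:40 UTC ≤ query < 2025-04-19 05:06 UTC
0·60 + 51 + 180 = 231 min
231 = 0·1440 + 231; 231 = 3·60 + 51 → 03:51, same day
→ 2024-12-25 03:51 KAK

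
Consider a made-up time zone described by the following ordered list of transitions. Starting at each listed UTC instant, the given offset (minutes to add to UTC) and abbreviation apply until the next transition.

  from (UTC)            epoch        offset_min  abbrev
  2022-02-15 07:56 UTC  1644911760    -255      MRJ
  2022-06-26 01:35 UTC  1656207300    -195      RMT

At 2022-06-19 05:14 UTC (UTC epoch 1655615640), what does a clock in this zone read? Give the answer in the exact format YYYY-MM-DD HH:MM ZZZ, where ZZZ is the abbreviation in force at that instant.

Query: 2022-06-19 05:14 UTC
Rule 1/2 (MRJ, -04:15): 2022-02-15 07:56 UTC ≤ query < 2022-06-26 01:35 UTC
5·60 + 14 - 255 = 59 min
59 = 0·1440 + 59; 59 = 0·60 + 59 → 00:59, same day
→ 2022-06-19 00:59 MRJ

2022-06-19 00:59 MRJ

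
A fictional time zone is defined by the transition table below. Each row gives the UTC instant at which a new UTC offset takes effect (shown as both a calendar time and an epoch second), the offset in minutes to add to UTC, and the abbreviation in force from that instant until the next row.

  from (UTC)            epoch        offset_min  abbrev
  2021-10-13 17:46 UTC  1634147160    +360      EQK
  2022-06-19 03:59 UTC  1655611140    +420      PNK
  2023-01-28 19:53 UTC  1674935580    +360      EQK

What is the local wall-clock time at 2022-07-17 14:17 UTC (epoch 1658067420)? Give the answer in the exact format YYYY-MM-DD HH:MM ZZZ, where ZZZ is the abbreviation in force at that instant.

Query: 2022-07-17 14:17 UTC
Rule 2/3 (PNK, +07:00): 2022-06-19 03:59 UTC ≤ query < 2023-01-28 19:53 UTC
14·60 + 17 + 420 = 1277 min
1277 = 0·1440 + 1277; 1277 = 21·60 + 17 → 21:17, same day
→ 2022-07-17 21:17 PNK

2022-07-17 21:17 PNK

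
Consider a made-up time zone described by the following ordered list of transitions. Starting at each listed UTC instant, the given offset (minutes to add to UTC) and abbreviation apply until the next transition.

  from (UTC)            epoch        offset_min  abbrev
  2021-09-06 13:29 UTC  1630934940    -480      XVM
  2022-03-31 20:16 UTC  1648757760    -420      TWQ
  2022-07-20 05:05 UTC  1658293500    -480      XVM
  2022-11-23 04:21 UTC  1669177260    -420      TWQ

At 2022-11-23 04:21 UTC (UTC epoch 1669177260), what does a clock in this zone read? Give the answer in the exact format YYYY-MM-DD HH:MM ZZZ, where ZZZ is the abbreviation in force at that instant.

Query: 2022-11-23 04:21 UTC
Rule 4/4 (TWQ, -07:00): 2022-11-23 04:21 UTC ≤ query < +∞
4·60 + 21 - 420 = -159 min
-159 = -1·1440 + 1281; 1281 = 21·60 + 21 → 21:21, 2022-11-23 - 1 day = 2022-11-22
→ 2022-11-22 21:21 TWQ

2022-11-22 21:21 TWQ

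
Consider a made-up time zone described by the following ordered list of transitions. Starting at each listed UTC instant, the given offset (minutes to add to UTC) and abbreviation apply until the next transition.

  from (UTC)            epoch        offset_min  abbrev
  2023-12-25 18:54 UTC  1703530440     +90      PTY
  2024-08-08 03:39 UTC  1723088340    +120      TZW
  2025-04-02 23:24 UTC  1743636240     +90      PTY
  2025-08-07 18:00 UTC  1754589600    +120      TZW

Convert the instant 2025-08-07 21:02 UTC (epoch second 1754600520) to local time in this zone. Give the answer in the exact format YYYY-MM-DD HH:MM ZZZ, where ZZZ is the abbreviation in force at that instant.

Query: 2025-08-07 21:02 UTC
Rule 4/4 (TZW, +02:00): 2025-08-07 18:00 UTC ≤ query < +∞
21·60 + 2 + 120 = 1382 min
1382 = 0·1440 + 1382; 1382 = 23·60 + 2 → 23:02, same day
→ 2025-08-07 23:02 TZW

2025-08-07 23:02 TZW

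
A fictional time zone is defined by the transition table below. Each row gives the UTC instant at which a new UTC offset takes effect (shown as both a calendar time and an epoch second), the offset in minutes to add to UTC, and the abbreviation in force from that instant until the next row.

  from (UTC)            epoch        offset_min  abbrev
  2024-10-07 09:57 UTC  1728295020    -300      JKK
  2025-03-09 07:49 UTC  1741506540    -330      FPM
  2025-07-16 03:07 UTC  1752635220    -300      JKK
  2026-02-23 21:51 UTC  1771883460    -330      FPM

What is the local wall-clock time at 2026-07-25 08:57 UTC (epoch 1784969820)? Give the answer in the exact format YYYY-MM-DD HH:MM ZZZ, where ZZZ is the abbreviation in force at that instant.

Query: 2026-07-25 08:57 UTC
Rule 4/4 (FPM, -05:30): 2026-02-23 21:51 UTC ≤ query < +∞
8·60 + 57 - 330 = 207 min
207 = 0·1440 + 207; 207 = 3·60 + 27 → 03:27, same day
→ 2026-07-25 03:27 FPM

2026-07-25 03:27 FPM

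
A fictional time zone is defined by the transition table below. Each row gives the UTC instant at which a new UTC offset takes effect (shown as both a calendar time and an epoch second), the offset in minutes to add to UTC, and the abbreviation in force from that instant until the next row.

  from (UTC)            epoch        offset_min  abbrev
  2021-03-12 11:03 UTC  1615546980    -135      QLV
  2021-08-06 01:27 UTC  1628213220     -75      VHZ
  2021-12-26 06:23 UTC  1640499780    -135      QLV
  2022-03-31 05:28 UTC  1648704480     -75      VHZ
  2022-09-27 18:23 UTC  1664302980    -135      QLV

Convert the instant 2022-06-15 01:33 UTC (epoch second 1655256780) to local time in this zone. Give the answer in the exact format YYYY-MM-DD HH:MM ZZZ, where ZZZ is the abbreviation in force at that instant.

Query: 2022-06-15 01:33 UTC
Rule 4/5 (VHZ, -01:15): 2022-03-31 05:28 UTC ≤ query < 2022-09-27 18:23 UTC
1·60 + 33 - 75 = 18 min
18 = 0·1440 + 18; 18 = 0·60 + 18 → 00:18, same day
→ 2022-06-15 00:18 VHZ

2022-06-15 00:18 VHZ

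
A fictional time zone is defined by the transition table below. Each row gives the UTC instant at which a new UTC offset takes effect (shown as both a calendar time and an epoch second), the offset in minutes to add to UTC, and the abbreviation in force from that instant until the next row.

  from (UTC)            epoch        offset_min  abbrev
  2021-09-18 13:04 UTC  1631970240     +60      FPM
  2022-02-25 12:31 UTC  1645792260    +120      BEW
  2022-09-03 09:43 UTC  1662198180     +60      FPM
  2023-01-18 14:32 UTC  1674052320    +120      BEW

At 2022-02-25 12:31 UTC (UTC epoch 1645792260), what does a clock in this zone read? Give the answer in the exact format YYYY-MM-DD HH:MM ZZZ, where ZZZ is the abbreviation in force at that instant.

Query: 2022-02-25 12:31 UTC
Rule 2/4 (BEW, +02:00): 2022-02-25 12:31 UTC ≤ query < 2022-09-03 09:43 UTC
12·60 + 31 + 120 = 871 min
871 = 0·1440 + 871; 871 = 14·60 + 31 → 14:31, same day
→ 2022-02-25 14:31 BEW

2022-02-25 14:31 BEW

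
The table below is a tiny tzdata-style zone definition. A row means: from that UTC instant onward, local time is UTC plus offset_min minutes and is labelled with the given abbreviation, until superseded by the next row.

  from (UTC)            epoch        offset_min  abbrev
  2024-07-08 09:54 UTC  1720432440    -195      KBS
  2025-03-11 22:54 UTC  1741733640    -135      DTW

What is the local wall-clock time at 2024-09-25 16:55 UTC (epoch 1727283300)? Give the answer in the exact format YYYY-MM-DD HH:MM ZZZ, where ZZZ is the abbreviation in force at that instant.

2024-09-25 13:40 KBS

Query: 2024-09-25 16:55 UTC
Rule 1/2 (KBS, -03:15): 2024-07-08 09:54 UTC ≤ query < 2025-03-11 22:54 UTC
16·60 + 55 - 195 = 820 min
820 = 0·1440 + 820; 820 = 13·60 + 40 → 13:40, same day
→ 2024-09-25 13:40 KBS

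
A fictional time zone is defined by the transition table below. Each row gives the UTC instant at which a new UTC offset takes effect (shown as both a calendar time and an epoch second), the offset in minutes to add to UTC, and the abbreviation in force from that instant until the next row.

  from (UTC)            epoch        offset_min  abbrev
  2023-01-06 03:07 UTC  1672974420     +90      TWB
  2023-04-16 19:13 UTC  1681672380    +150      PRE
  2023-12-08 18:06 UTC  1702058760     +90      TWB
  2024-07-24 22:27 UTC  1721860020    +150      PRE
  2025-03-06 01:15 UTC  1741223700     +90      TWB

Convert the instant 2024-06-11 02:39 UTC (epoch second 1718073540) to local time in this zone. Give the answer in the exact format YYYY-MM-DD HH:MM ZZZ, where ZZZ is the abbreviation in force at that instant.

2024-06-11 04:09 TWB

Query: 2024-06-11 02:39 UTC
Rule 3/5 (TWB, +01:30): 2023-12-08 18:06 UTC ≤ query < 2024-07-24 22:27 UTC
2·60 + 39 + 90 = 249 min
249 = 0·1440 + 249; 249 = 4·60 + 9 → 04:09, same day
→ 2024-06-11 04:09 TWB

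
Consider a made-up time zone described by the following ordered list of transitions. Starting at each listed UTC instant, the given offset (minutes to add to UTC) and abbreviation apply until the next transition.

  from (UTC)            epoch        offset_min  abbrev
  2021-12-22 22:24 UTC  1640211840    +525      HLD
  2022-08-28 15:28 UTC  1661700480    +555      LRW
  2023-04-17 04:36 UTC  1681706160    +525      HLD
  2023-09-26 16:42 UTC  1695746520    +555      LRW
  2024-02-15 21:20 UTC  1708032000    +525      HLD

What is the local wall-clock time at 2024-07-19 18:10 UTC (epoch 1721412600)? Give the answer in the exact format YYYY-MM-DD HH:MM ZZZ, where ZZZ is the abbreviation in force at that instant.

Query: 2024-07-19 18:10 UTC
Rule 5/5 (HLD, +08:45): 2024-02-15 21:20 UTC ≤ query < +∞
18·60 + 10 + 525 = 1615 min
1615 = 1·1440 + 175; 175 = 2·60 + 55 → 02:55, 2024-07-19 + 1 day = 2024-07-20
→ 2024-07-20 02:55 HLD

2024-07-20 02:55 HLD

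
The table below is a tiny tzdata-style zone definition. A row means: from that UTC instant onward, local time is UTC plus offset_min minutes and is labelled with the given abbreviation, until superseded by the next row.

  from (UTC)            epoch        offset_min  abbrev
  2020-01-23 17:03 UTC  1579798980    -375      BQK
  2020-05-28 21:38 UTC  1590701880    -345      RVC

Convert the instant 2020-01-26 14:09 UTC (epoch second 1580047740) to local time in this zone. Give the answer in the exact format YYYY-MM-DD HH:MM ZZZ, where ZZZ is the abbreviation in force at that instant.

2020-01-26 07:54 BQK

Query: 2020-01-26 14:09 UTC
Rule 1/2 (BQK, -06:15): 2020-01-23 17:03 UTC ≤ query < 2020-05-28 21:38 UTC
14·60 + 9 - 375 = 474 min
474 = 0·1440 + 474; 474 = 7·60 + 54 → 07:54, same day
→ 2020-01-26 07:54 BQK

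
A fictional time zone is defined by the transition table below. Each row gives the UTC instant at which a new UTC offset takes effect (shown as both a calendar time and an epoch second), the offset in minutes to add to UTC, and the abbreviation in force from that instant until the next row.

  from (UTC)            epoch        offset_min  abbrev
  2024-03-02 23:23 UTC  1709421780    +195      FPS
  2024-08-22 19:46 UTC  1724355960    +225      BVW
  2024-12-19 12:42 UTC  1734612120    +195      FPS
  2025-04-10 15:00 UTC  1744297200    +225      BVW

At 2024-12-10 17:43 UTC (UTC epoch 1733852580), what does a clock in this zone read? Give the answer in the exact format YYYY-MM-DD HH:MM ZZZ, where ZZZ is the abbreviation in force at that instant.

2024-12-10 21:28 BVW

Query: 2024-12-10 17:43 UTC
Rule 2/4 (BVW, +03:45): 2024-08-22 19:46 UTC ≤ query < 2024-12-19 12:42 UTC
17·60 + 43 + 225 = 1288 min
1288 = 0·1440 + 1288; 1288 = 21·60 + 28 → 21:28, same day
→ 2024-12-10 21:28 BVW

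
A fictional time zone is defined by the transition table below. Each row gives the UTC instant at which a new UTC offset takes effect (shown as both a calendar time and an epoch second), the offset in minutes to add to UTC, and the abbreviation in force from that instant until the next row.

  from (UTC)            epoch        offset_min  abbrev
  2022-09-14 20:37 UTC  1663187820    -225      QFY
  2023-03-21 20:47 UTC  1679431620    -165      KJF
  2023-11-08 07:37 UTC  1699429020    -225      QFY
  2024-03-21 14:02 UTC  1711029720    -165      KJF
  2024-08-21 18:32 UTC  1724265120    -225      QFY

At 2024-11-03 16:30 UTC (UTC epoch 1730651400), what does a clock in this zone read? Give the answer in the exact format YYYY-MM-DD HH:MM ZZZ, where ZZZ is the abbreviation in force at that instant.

2024-11-03 12:45 QFY

Query: 2024-11-03 16:30 UTC
Rule 5/5 (QFY, -03:45): 2024-08-21 18:32 UTC ≤ query < +∞
16·60 + 30 - 225 = 765 min
765 = 0·1440 + 765; 765 = 12·60 + 45 → 12:45, same day
→ 2024-11-03 12:45 QFY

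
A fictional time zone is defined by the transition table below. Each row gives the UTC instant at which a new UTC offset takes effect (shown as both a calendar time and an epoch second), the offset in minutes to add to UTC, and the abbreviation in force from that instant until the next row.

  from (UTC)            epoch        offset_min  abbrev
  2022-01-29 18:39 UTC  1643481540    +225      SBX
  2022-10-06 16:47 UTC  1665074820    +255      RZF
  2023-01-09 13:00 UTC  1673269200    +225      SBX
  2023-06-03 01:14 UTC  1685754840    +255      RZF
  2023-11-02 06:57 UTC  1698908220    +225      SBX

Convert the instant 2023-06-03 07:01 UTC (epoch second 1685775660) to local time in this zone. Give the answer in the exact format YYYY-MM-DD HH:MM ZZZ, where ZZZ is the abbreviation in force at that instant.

2023-06-03 11:16 RZF

Query: 2023-06-03 07:01 UTC
Rule 4/5 (RZF, +04:15): 2023-06-03 01:14 UTC ≤ query < 2023-11-02 06:57 UTC
7·60 + 1 + 255 = 676 min
676 = 0·1440 + 676; 676 = 11·60 + 16 → 11:16, same day
→ 2023-06-03 11:16 RZF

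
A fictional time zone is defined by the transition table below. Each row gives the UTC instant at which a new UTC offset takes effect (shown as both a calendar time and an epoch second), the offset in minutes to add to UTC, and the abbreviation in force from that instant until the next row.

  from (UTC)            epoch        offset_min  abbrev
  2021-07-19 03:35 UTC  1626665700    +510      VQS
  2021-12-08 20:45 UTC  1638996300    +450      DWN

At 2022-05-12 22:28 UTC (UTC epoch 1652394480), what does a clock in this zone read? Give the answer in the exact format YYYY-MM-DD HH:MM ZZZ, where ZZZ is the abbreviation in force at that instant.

Query: 2022-05-12 22:28 UTC
Rule 2/2 (DWN, +07:30): 2021-12-08 20:45 UTC ≤ query < +∞
22·60 + 28 + 450 = 1798 min
1798 = 1·1440 + 358; 358 = 5·60 + 58 → 05:58, 2022-05-12 + 1 day = 2022-05-13
→ 2022-05-13 05:58 DWN

2022-05-13 05:58 DWN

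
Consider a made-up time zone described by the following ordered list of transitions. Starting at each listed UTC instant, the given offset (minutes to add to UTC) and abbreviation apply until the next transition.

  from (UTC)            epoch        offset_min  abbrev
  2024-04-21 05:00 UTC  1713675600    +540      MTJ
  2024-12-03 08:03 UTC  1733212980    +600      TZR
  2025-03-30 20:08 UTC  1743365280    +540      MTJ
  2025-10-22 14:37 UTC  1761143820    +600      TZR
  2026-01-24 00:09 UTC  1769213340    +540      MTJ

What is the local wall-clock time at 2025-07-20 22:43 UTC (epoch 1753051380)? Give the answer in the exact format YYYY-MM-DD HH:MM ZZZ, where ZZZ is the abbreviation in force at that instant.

2025-07-21 07:43 MTJ

Query: 2025-07-20 22:43 UTC
Rule 3/5 (MTJ, +09:00): 2025-03-30 20:08 UTC ≤ query < 2025-10-22 14:37 UTC
22·60 + 43 + 540 = 1903 min
1903 = 1·1440 + 463; 463 = 7·60 + 43 → 07:43, 2025-07-20 + 1 day = 2025-07-21
→ 2025-07-21 07:43 MTJ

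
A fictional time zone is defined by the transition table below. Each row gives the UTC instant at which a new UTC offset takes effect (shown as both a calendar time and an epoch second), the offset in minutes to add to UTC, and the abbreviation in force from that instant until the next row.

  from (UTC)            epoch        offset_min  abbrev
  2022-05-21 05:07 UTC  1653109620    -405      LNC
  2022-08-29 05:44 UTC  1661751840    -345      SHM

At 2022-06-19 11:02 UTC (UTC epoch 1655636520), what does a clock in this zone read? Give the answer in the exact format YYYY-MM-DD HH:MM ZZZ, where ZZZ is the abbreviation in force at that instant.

2022-06-19 04:17 LNC

Query: 2022-06-19 11:02 UTC
Rule 1/2 (LNC, -06:45): 2022-05-21 05:07 UTC ≤ query < 2022-08-29 05:44 UTC
11·60 + 2 - 405 = 257 min
257 = 0·1440 + 257; 257 = 4·60 + 17 → 04:17, same day
→ 2022-06-19 04:17 LNC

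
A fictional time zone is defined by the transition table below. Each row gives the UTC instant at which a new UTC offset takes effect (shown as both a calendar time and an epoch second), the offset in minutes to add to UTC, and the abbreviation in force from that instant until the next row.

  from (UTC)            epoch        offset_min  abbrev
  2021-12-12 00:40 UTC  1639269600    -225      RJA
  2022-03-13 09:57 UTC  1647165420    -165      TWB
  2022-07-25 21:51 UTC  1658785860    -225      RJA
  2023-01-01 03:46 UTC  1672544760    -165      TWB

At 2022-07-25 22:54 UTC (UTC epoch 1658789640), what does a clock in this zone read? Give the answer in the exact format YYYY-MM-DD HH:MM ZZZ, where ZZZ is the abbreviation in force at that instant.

2022-07-25 19:09 RJA

Query: 2022-07-25 22:54 UTC
Rule 3/4 (RJA, -03:45): 2022-07-25 21:51 UTC ≤ query < 2023-01-01 03:46 UTC
22·60 + 54 - 225 = 1149 min
1149 = 0·1440 + 1149; 1149 = 19·60 + 9 → 19:09, same day
→ 2022-07-25 19:09 RJA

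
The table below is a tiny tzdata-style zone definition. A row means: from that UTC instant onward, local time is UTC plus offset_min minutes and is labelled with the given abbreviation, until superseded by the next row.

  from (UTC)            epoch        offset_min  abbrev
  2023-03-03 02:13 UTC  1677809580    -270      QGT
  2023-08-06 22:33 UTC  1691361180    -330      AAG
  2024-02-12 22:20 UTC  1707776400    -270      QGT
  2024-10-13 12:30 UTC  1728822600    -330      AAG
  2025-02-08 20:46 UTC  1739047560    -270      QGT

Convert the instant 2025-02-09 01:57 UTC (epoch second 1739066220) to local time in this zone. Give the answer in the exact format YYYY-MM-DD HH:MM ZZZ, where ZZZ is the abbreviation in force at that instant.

Query: 2025-02-09 01:57 UTC
Rule 5/5 (QGT, -04:30): 2025-02-08 20:46 UTC ≤ query < +∞
1·60 + 57 - 270 = -153 min
-153 = -1·1440 + 1287; 1287 = 21·60 + 27 → 21:27, 2025-02-09 - 1 day = 2025-02-08
→ 2025-02-08 21:27 QGT

2025-02-08 21:27 QGT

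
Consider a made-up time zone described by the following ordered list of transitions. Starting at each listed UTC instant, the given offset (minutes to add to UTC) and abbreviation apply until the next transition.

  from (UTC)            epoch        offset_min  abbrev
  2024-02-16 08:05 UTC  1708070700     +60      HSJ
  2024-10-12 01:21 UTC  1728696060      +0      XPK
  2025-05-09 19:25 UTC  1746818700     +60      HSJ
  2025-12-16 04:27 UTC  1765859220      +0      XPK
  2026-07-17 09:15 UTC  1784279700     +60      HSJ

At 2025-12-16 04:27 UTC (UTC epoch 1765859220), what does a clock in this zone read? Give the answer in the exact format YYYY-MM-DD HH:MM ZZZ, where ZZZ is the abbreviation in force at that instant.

Query: 2025-12-16 04:27 UTC
Rule 4/5 (XPK, +00:00): 2025-12-16 04:27 UTC ≤ query < 2026-07-17 09:15 UTC
4·60 + 27 + 0 = 267 min
267 = 0·1440 + 267; 267 = 4·60 + 27 → 04:27, same day
→ 2025-12-16 04:27 XPK

2025-12-16 04:27 XPK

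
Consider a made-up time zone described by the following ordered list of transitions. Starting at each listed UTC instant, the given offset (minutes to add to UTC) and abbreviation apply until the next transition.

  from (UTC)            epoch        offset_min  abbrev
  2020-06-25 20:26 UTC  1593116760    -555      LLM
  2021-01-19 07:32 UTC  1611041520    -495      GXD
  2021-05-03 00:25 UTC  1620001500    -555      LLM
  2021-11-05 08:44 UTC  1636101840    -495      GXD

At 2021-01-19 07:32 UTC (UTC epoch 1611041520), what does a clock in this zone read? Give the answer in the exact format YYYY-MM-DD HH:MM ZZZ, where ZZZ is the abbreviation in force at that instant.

Query: 2021-01-19 07:32 UTC
Rule 2/4 (GXD, -08:15): 2021-01-19 07:32 UTC ≤ query < 2021-05-03 00:25 UTC
7·60 + 32 - 495 = -43 min
-43 = -1·1440 + 1397; 1397 = 23·60 + 17 → 23:17, 2021-01-19 - 1 day = 2021-01-18
→ 2021-01-18 23:17 GXD

2021-01-18 23:17 GXD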